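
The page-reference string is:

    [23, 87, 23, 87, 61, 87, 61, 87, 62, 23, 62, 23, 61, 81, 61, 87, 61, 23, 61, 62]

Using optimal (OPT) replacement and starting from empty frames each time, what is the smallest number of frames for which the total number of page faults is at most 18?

2

f=1: 20 faults
f=2: 10 faults
f=3: 7 faults
f=4: 6 faults
f=5: 5 faults
Smallest f with faults ≤ 18 is 2.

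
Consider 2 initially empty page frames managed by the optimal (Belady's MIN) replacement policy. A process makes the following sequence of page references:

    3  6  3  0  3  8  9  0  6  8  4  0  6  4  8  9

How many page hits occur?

3 → miss, frames {3}
6 → miss, frames {3,6}
3 → hit
0 → miss, evict 6, frames {3,0}
3 → hit
8 → miss, evict 3, frames {0,8}
9 → miss, evict 8, frames {0,9}
0 → hit
6 → miss, evict 9, frames {0,6}
8 → miss, evict 6, frames {0,8}
4 → miss, evict 8, frames {0,4}
0 → hit
6 → miss, evict 0, frames {4,6}
4 → hit
8 → miss, evict 6, frames {4,8}
9 → miss, evict 8, frames {4,9}
Hits: 5.

5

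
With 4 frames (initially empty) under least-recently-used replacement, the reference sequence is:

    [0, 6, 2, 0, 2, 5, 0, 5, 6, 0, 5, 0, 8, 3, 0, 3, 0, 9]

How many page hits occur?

11

0 -> miss, frames (0)
6 -> miss, frames (0 6)
2 -> miss, frames (0 6 2)
0 -> hit
2 -> hit
5 -> miss, frames (6 0 2 5)
0 -> hit
5 -> hit
6 -> hit
0 -> hit
5 -> hit
0 -> hit
8 -> miss, evict 2, frames (6 5 0 8)
3 -> miss, evict 6, frames (5 0 8 3)
0 -> hit
3 -> hit
0 -> hit
9 -> miss, evict 5, frames (8 3 0 9)
Hits: 11.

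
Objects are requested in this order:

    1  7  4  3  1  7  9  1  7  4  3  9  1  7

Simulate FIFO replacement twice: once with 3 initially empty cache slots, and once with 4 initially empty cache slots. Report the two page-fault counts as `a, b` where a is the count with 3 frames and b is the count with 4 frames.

11, 12

3 frames: F F F F F F F . . F F . F F → 11 faults.
4 frames: F F F F . . F F F F F F F F → 12 faults.
12 > 11: adding a frame increased faults — Belady's anomaly.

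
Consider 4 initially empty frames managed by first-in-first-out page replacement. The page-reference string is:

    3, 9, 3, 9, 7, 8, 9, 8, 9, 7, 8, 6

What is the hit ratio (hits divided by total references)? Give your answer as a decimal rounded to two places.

3 -> miss, frames [3]
9 -> miss, frames [3, 9]
3 -> hit
9 -> hit
7 -> miss, frames [3, 9, 7]
8 -> miss, frames [3, 9, 7, 8]
9 -> hit
8 -> hit
9 -> hit
7 -> hit
8 -> hit
6 -> miss, evict 3, frames [9, 7, 8, 6]
Hits: 7 of 12 references → 7/12 = 0.5833.

0.58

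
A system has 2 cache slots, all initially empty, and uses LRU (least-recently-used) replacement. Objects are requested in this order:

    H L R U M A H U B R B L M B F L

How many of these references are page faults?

15

H -> miss, frames [H]
L -> miss, frames [H, L]
R -> miss, evict H, frames [L, R]
U -> miss, evict L, frames [R, U]
M -> miss, evict R, frames [U, M]
A -> miss, evict U, frames [M, A]
H -> miss, evict M, frames [A, H]
U -> miss, evict A, frames [H, U]
B -> miss, evict H, frames [U, B]
R -> miss, evict U, frames [B, R]
B -> hit
L -> miss, evict R, frames [B, L]
M -> miss, evict B, frames [L, M]
B -> miss, evict L, frames [M, B]
F -> miss, evict M, frames [B, F]
L -> miss, evict B, frames [F, L]
Page faults: 15.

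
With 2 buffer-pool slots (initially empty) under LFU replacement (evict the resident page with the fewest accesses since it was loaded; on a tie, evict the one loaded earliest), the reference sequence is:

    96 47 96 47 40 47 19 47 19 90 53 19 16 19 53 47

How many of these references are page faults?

96 -> fault, frames {96}
47 -> fault, frames {96,47}
96 -> hit
47 -> hit
40 -> fault, evict 96, frames {47,40}
47 -> hit
19 -> fault, evict 40, frames {47,19}
47 -> hit
19 -> hit
90 -> fault, evict 19, frames {47,90}
53 -> fault, evict 90, frames {47,53}
19 -> fault, evict 53, frames {47,19}
16 -> fault, evict 19, frames {47,16}
19 -> fault, evict 16, frames {47,19}
53 -> fault, evict 19, frames {47,53}
47 -> hit
Page faults: 10.

10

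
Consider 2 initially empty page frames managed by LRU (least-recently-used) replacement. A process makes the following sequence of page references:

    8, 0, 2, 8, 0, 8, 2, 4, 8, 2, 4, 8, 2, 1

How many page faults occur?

8 → miss, frames [8]
0 → miss, frames [8, 0]
2 → miss, evict 8, frames [0, 2]
8 → miss, evict 0, frames [2, 8]
0 → miss, evict 2, frames [8, 0]
8 → hit
2 → miss, evict 0, frames [8, 2]
4 → miss, evict 8, frames [2, 4]
8 → miss, evict 2, frames [4, 8]
2 → miss, evict 4, frames [8, 2]
4 → miss, evict 8, frames [2, 4]
8 → miss, evict 2, frames [4, 8]
2 → miss, evict 4, frames [8, 2]
1 → miss, evict 8, frames [2, 1]
Page faults: 13.

13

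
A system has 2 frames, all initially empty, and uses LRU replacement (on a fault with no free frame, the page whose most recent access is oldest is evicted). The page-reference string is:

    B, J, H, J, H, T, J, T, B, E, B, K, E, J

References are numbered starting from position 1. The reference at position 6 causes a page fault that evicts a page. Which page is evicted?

J

pos 1: B -> fault, frames {B}
pos 2: J -> fault, frames {B,J}
pos 3: H -> fault, evict B, frames {J,H}
pos 4: J -> hit
pos 5: H -> hit
pos 6: T -> fault, evict J, frames {H,T}
At position 6, page J is evicted.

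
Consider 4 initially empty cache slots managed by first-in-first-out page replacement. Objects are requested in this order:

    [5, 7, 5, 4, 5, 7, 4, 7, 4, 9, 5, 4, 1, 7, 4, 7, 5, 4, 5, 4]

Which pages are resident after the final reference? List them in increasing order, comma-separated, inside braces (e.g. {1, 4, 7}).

5: fault, frames [5]
7: fault, frames [5, 7]
5: hit
4: fault, frames [5, 7, 4]
5: hit
7: hit
4: hit
7: hit
4: hit
9: fault, frames [5, 7, 4, 9]
5: hit
4: hit
1: fault, evict 5, frames [7, 4, 9, 1]
7: hit
4: hit
7: hit
5: fault, evict 7, frames [4, 9, 1, 5]
4: hit
5: hit
4: hit

{1, 4, 5, 9}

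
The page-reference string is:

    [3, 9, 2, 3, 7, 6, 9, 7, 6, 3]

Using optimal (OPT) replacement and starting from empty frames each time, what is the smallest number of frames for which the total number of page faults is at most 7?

f=1: 10 faults
f=2: 8 faults
f=3: 6 faults
f=4: 5 faults
f=5: 5 faults
Smallest f with faults ≤ 7 is 3.

3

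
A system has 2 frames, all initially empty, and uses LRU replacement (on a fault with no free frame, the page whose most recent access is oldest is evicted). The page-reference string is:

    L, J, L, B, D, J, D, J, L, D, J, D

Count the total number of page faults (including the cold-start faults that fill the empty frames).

8

L -> fault, frames [L]
J -> fault, frames [L, J]
L -> hit
B -> fault, evict J, frames [L, B]
D -> fault, evict L, frames [B, D]
J -> fault, evict B, frames [D, J]
D -> hit
J -> hit
L -> fault, evict D, frames [J, L]
D -> fault, evict J, frames [L, D]
J -> fault, evict L, frames [D, J]
D -> hit
Page faults: 8.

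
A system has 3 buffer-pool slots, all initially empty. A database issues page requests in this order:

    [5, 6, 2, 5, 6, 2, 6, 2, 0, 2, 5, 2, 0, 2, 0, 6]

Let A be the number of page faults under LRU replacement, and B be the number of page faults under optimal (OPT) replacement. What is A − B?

1

Under LRU: F F F . . . . . F . F . . . . F → 6 faults.
Under OPT: F F F . . . . . F . . . . . . F → 5 faults.
A − B = 6 − 5 = 1.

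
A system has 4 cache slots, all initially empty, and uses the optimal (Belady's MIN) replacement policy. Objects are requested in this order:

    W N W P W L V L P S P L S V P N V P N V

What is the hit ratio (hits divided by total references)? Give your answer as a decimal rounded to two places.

0.65

W: miss, frames {W}
N: miss, frames {W,N}
W: hit
P: miss, frames {W,N,P}
W: hit
L: miss, frames {W,N,P,L}
V: miss, evict W, frames {N,P,L,V}
L: hit
P: hit
S: miss, evict N, frames {P,L,V,S}
P: hit
L: hit
S: hit
V: hit
P: hit
N: miss, evict S, frames {P,L,V,N}
V: hit
P: hit
N: hit
V: hit
Hits: 13 of 20 references → 13/20 = 0.6500.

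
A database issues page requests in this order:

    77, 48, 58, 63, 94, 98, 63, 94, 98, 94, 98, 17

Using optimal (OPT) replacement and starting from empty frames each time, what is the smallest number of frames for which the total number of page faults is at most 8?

f=1: 12 faults
f=2: 8 faults
f=3: 7 faults
f=4: 7 faults
f=5: 7 faults
f=6: 7 faults
f=7: 7 faults
Smallest f with faults ≤ 8 is 2.

2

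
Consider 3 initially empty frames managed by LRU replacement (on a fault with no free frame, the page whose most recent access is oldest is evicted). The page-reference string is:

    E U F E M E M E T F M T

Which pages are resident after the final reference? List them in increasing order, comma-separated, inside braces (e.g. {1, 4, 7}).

E: fault, frames {E}
U: fault, frames {E,U}
F: fault, frames {E,U,F}
E: hit
M: fault, evict U, frames {F,E,M}
E: hit
M: hit
E: hit
T: fault, evict F, frames {M,E,T}
F: fault, evict M, frames {E,T,F}
M: fault, evict E, frames {T,F,M}
T: hit

{F, M, T}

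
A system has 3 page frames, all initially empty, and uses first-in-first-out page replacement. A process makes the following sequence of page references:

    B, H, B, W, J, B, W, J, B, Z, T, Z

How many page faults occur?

7

B -> fault, frames (B)
H -> fault, frames (B H)
B -> hit
W -> fault, frames (B H W)
J -> fault, evict B, frames (H W J)
B -> fault, evict H, frames (W J B)
W -> hit
J -> hit
B -> hit
Z -> fault, evict W, frames (J B Z)
T -> fault, evict J, frames (B Z T)
Z -> hit
Page faults: 7.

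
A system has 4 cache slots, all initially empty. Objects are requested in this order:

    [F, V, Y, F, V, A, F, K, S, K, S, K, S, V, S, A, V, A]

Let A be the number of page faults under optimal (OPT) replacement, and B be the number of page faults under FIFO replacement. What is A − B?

Under OPT: F F F . . F . F F . . . . . . . . . → 6 faults.
Under FIFO: F F F . . F . F F . . . . F . . . . → 7 faults.
A − B = 6 − 7 = -1.

-1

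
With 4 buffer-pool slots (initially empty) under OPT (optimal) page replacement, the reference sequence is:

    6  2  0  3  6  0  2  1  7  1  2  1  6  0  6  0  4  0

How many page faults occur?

6 -> miss, frames [6]
2 -> miss, frames [6, 2]
0 -> miss, frames [6, 2, 0]
3 -> miss, frames [6, 2, 0, 3]
6 -> hit
0 -> hit
2 -> hit
1 -> miss, evict 3, frames [6, 2, 0, 1]
7 -> miss, evict 0, frames [6, 2, 1, 7]
1 -> hit
2 -> hit
1 -> hit
6 -> hit
0 -> miss, evict 7, frames [6, 2, 1, 0]
6 -> hit
0 -> hit
4 -> miss, evict 1, frames [6, 2, 0, 4]
0 -> hit
Page faults: 8.

8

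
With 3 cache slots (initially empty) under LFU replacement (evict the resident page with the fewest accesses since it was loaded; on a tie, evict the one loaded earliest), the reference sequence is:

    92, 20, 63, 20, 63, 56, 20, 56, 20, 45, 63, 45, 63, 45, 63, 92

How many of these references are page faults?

92 -> miss, frames [92]
20 -> miss, frames [92, 20]
63 -> miss, frames [92, 20, 63]
20 -> hit
63 -> hit
56 -> miss, evict 92, frames [20, 63, 56]
20 -> hit
56 -> hit
20 -> hit
45 -> miss, evict 63, frames [20, 56, 45]
63 -> miss, evict 45, frames [20, 56, 63]
45 -> miss, evict 63, frames [20, 56, 45]
63 -> miss, evict 45, frames [20, 56, 63]
45 -> miss, evict 63, frames [20, 56, 45]
63 -> miss, evict 45, frames [20, 56, 63]
92 -> miss, evict 63, frames [20, 56, 92]
Page faults: 11.

11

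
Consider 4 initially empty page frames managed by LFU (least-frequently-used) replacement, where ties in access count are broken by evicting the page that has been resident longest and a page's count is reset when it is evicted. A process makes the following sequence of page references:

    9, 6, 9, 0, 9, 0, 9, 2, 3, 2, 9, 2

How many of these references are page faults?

9 -> fault, frames {9}
6 -> fault, frames {9,6}
9 -> hit
0 -> fault, frames {9,6,0}
9 -> hit
0 -> hit
9 -> hit
2 -> fault, frames {9,6,0,2}
3 -> fault, evict 6, frames {9,0,2,3}
2 -> hit
9 -> hit
2 -> hit
Page faults: 5.

5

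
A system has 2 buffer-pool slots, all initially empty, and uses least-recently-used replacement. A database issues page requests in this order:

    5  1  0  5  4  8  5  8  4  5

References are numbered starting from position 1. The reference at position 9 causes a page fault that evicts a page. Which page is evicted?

pos 1: 5: fault, frames (5)
pos 2: 1: fault, frames (5 1)
pos 3: 0: fault, evict 5, frames (1 0)
pos 4: 5: fault, evict 1, frames (0 5)
pos 5: 4: fault, evict 0, frames (5 4)
pos 6: 8: fault, evict 5, frames (4 8)
pos 7: 5: fault, evict 4, frames (8 5)
pos 8: 8: hit
pos 9: 4: fault, evict 5, frames (8 4)
At position 9, page 5 is evicted.

5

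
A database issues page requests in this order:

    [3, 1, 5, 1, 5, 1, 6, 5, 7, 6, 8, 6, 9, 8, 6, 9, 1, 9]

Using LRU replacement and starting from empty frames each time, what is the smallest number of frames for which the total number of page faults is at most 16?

2

f=1: 18 faults
f=2: 13 faults
f=3: 8 faults
f=4: 8 faults
f=5: 8 faults
f=6: 7 faults
f=7: 7 faults
Smallest f with faults ≤ 16 is 2.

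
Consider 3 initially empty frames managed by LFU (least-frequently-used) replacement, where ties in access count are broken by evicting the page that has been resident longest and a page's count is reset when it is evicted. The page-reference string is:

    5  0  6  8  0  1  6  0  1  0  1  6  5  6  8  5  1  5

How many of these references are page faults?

10

5: miss, frames (5)
0: miss, frames (5 0)
6: miss, frames (5 0 6)
8: miss, evict 5, frames (0 6 8)
0: hit
1: miss, evict 6, frames (0 8 1)
6: miss, evict 8, frames (0 1 6)
0: hit
1: hit
0: hit
1: hit
6: hit
5: miss, evict 6, frames (0 1 5)
6: miss, evict 5, frames (0 1 6)
8: miss, evict 6, frames (0 1 8)
5: miss, evict 8, frames (0 1 5)
1: hit
5: hit
Page faults: 10.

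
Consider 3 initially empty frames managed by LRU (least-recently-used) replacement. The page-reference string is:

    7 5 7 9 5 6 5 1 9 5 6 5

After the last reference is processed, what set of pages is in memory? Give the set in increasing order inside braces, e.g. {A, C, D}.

7: miss, frames {7}
5: miss, frames {7,5}
7: hit
9: miss, frames {5,7,9}
5: hit
6: miss, evict 7, frames {9,5,6}
5: hit
1: miss, evict 9, frames {6,5,1}
9: miss, evict 6, frames {5,1,9}
5: hit
6: miss, evict 1, frames {9,5,6}
5: hit

{5, 6, 9}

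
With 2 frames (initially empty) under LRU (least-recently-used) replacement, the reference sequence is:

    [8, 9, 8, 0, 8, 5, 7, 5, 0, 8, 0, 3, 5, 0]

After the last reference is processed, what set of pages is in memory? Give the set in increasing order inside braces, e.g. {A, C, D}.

{0, 5}

8 → fault, frames (8)
9 → fault, frames (8 9)
8 → hit
0 → fault, evict 9, frames (8 0)
8 → hit
5 → fault, evict 0, frames (8 5)
7 → fault, evict 8, frames (5 7)
5 → hit
0 → fault, evict 7, frames (5 0)
8 → fault, evict 5, frames (0 8)
0 → hit
3 → fault, evict 8, frames (0 3)
5 → fault, evict 0, frames (3 5)
0 → fault, evict 3, frames (5 0)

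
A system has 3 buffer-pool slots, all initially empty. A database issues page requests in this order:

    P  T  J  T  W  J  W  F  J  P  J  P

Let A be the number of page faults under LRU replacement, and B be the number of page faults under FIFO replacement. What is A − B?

Under LRU: F F F . F . . F . F . . → 6 faults.
Under FIFO: F F F . F . . F . F F . → 7 faults.
A − B = 6 − 7 = -1.

-1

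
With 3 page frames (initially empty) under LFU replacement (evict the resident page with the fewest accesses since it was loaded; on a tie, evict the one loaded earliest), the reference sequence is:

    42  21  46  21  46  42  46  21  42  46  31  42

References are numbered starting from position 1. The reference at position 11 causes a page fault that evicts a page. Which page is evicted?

42

pos 1: 42 → fault, frames {42}
pos 2: 21 → fault, frames {42,21}
pos 3: 46 → fault, frames {42,21,46}
pos 4: 21 → hit
pos 5: 46 → hit
pos 6: 42 → hit
pos 7: 46 → hit
pos 8: 21 → hit
pos 9: 42 → hit
pos 10: 46 → hit
pos 11: 31 → fault, evict 42, frames {21,46,31}
At position 11, page 42 is evicted.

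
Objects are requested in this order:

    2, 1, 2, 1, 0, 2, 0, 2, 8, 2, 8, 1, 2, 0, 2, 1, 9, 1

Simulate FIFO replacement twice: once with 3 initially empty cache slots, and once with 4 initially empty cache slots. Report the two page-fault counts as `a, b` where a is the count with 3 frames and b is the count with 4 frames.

3 frames: F F . . F . . . F F . F . F . . F . → 8 faults.
4 frames: F F . . F . . . F . . . . . . . F . → 5 faults.
5 < 8: adding a frame reduced faults, as is typical.

8, 5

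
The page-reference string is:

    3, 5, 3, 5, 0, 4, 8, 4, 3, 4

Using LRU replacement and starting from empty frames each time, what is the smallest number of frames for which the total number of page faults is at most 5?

f=1: 10 faults
f=2: 6 faults
f=3: 6 faults
f=4: 6 faults
f=5: 5 faults
Smallest f with faults ≤ 5 is 5.

5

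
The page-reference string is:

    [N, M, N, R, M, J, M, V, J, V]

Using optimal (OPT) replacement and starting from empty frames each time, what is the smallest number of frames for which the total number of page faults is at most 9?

2

f=1: 10 faults
f=2: 5 faults
f=3: 5 faults
f=4: 5 faults
f=5: 5 faults
Smallest f with faults ≤ 9 is 2.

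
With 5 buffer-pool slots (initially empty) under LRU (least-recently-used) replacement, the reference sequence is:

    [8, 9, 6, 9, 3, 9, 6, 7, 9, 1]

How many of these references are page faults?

6

8 → fault, frames (8)
9 → fault, frames (8 9)
6 → fault, frames (8 9 6)
9 → hit
3 → fault, frames (8 6 9 3)
9 → hit
6 → hit
7 → fault, frames (8 3 9 6 7)
9 → hit
1 → fault, evict 8, frames (3 6 7 9 1)
Page faults: 6.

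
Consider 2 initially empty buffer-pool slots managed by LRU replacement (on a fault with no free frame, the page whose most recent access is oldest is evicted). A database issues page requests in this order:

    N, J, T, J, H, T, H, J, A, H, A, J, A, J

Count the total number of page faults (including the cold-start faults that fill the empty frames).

N: fault, frames (N)
J: fault, frames (N J)
T: fault, evict N, frames (J T)
J: hit
H: fault, evict T, frames (J H)
T: fault, evict J, frames (H T)
H: hit
J: fault, evict T, frames (H J)
A: fault, evict H, frames (J A)
H: fault, evict J, frames (A H)
A: hit
J: fault, evict H, frames (A J)
A: hit
J: hit
Page faults: 9.

9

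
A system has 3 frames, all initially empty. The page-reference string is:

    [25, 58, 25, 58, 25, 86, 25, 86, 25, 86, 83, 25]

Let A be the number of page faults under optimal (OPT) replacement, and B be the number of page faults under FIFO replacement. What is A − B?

Under OPT: F F . . . F . . . . F . → 4 faults.
Under FIFO: F F . . . F . . . . F F → 5 faults.
A − B = 4 − 5 = -1.

-1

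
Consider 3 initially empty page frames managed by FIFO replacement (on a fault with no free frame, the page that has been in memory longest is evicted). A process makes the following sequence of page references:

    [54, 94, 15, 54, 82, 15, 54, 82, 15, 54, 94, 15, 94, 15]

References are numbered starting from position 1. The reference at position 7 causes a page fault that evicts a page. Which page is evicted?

94

pos 1: 54 → miss, frames {54}
pos 2: 94 → miss, frames {54,94}
pos 3: 15 → miss, frames {54,94,15}
pos 4: 54 → hit
pos 5: 82 → miss, evict 54, frames {94,15,82}
pos 6: 15 → hit
pos 7: 54 → miss, evict 94, frames {15,82,54}
At position 7, page 94 is evicted.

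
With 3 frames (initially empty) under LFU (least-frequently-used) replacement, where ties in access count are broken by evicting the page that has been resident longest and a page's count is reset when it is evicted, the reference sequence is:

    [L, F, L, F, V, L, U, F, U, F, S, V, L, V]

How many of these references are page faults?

L → fault, frames {L}
F → fault, frames {L,F}
L → hit
F → hit
V → fault, frames {L,F,V}
L → hit
U → fault, evict V, frames {L,F,U}
F → hit
U → hit
F → hit
S → fault, evict U, frames {L,F,S}
V → fault, evict S, frames {L,F,V}
L → hit
V → hit
Page faults: 6.

6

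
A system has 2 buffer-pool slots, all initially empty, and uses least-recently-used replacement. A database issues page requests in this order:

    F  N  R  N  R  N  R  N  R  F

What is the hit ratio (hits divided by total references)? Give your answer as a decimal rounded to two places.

F → fault, frames (F)
N → fault, frames (F N)
R → fault, evict F, frames (N R)
N → hit
R → hit
N → hit
R → hit
N → hit
R → hit
F → fault, evict N, frames (R F)
Hits: 6 of 10 references → 6/10 = 0.6000.

0.60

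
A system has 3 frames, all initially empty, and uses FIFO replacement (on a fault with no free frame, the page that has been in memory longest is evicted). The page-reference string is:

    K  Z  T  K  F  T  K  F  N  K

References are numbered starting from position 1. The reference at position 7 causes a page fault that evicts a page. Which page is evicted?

Z

pos 1: K → miss, frames [K]
pos 2: Z → miss, frames [K, Z]
pos 3: T → miss, frames [K, Z, T]
pos 4: K → hit
pos 5: F → miss, evict K, frames [Z, T, F]
pos 6: T → hit
pos 7: K → miss, evict Z, frames [T, F, K]
At position 7, page Z is evicted.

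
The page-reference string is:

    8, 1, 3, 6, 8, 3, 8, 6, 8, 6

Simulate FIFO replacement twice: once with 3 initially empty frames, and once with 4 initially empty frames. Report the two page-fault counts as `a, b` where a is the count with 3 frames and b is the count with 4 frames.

5, 4

3 frames: F F F F F . . . . . → 5 faults.
4 frames: F F F F . . . . . . → 4 faults.
4 < 5: adding a frame reduced faults, as is typical.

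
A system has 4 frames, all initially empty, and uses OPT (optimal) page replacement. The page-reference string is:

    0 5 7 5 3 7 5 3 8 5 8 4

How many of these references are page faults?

0 -> miss, frames (0)
5 -> miss, frames (0 5)
7 -> miss, frames (0 5 7)
5 -> hit
3 -> miss, frames (0 5 7 3)
7 -> hit
5 -> hit
3 -> hit
8 -> miss, evict 3, frames (0 5 7 8)
5 -> hit
8 -> hit
4 -> miss, evict 8, frames (0 5 7 4)
Page faults: 6.

6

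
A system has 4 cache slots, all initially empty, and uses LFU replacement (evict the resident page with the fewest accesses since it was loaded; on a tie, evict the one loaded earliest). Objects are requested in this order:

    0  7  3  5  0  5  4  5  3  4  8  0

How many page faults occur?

7

0: fault, frames [0]
7: fault, frames [0, 7]
3: fault, frames [0, 7, 3]
5: fault, frames [0, 7, 3, 5]
0: hit
5: hit
4: fault, evict 7, frames [0, 3, 5, 4]
5: hit
3: hit
4: hit
8: fault, evict 0, frames [3, 5, 4, 8]
0: fault, evict 8, frames [3, 5, 4, 0]
Page faults: 7.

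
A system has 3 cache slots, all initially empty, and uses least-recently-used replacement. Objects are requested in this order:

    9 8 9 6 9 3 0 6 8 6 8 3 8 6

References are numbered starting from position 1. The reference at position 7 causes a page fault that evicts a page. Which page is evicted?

pos 1: 9: fault, frames [9]
pos 2: 8: fault, frames [9, 8]
pos 3: 9: hit
pos 4: 6: fault, frames [8, 9, 6]
pos 5: 9: hit
pos 6: 3: fault, evict 8, frames [6, 9, 3]
pos 7: 0: fault, evict 6, frames [9, 3, 0]
At position 7, page 6 is evicted.

6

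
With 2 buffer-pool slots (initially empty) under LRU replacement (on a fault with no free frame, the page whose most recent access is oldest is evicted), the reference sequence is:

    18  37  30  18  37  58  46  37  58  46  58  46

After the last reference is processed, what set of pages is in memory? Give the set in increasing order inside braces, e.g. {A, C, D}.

18 -> miss, frames [18]
37 -> miss, frames [18, 37]
30 -> miss, evict 18, frames [37, 30]
18 -> miss, evict 37, frames [30, 18]
37 -> miss, evict 30, frames [18, 37]
58 -> miss, evict 18, frames [37, 58]
46 -> miss, evict 37, frames [58, 46]
37 -> miss, evict 58, frames [46, 37]
58 -> miss, evict 46, frames [37, 58]
46 -> miss, evict 37, frames [58, 46]
58 -> hit
46 -> hit

{46, 58}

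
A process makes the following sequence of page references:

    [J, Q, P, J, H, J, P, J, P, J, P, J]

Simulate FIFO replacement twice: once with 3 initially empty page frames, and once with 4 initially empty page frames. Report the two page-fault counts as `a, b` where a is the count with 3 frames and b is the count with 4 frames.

3 frames: F F F . F F . . . . . . → 5 faults.
4 frames: F F F . F . . . . . . . → 4 faults.
4 < 5: adding a frame reduced faults, as is typical.

5, 4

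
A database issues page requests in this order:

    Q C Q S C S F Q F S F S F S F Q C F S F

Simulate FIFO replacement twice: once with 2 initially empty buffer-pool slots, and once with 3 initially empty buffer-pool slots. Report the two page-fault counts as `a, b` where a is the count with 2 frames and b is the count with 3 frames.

2 frames: F F . F . . F F . F F . . . . F F F F . → 11 faults.
3 frames: F F . F . . F F . . . . . . . . F . F F → 8 faults.
8 < 11: adding a frame reduced faults, as is typical.

11, 8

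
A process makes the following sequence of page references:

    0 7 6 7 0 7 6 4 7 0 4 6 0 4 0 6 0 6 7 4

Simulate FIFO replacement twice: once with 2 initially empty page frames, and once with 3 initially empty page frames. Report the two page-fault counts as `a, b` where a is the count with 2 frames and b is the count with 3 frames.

2 frames: F F F . F F F F F F F F F F . F F . F F → 17 faults.
3 frames: F F F . . . . F . F . . . . . . . . F . → 6 faults.
6 < 17: adding a frame reduced faults, as is typical.

17, 6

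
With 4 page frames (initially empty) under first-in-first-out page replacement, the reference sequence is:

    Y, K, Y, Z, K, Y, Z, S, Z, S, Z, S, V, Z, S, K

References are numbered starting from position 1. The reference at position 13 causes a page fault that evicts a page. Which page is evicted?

pos 1: Y: miss, frames [Y]
pos 2: K: miss, frames [Y, K]
pos 3: Y: hit
pos 4: Z: miss, frames [Y, K, Z]
pos 5: K: hit
pos 6: Y: hit
pos 7: Z: hit
pos 8: S: miss, frames [Y, K, Z, S]
pos 9: Z: hit
pos 10: S: hit
pos 11: Z: hit
pos 12: S: hit
pos 13: V: miss, evict Y, frames [K, Z, S, V]
At position 13, page Y is evicted.

Y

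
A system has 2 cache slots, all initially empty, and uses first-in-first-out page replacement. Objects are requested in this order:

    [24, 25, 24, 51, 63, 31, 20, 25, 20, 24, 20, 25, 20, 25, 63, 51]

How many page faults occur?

12

24 → miss, frames {24}
25 → miss, frames {24,25}
24 → hit
51 → miss, evict 24, frames {25,51}
63 → miss, evict 25, frames {51,63}
31 → miss, evict 51, frames {63,31}
20 → miss, evict 63, frames {31,20}
25 → miss, evict 31, frames {20,25}
20 → hit
24 → miss, evict 20, frames {25,24}
20 → miss, evict 25, frames {24,20}
25 → miss, evict 24, frames {20,25}
20 → hit
25 → hit
63 → miss, evict 20, frames {25,63}
51 → miss, evict 25, frames {63,51}
Page faults: 12.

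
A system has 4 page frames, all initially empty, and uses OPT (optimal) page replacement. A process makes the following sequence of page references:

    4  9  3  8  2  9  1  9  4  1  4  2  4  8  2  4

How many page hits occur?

4 -> fault, frames [4]
9 -> fault, frames [4, 9]
3 -> fault, frames [4, 9, 3]
8 -> fault, frames [4, 9, 3, 8]
2 -> fault, evict 3, frames [4, 9, 8, 2]
9 -> hit
1 -> fault, evict 8, frames [4, 9, 2, 1]
9 -> hit
4 -> hit
1 -> hit
4 -> hit
2 -> hit
4 -> hit
8 -> fault, evict 1, frames [4, 9, 2, 8]
2 -> hit
4 -> hit
Hits: 9.

9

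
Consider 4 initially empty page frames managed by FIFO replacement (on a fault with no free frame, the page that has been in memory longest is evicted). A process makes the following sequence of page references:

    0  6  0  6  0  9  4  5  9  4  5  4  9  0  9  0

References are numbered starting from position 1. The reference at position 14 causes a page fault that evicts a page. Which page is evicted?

6

pos 1: 0: fault, frames [0]
pos 2: 6: fault, frames [0, 6]
pos 3: 0: hit
pos 4: 6: hit
pos 5: 0: hit
pos 6: 9: fault, frames [0, 6, 9]
pos 7: 4: fault, frames [0, 6, 9, 4]
pos 8: 5: fault, evict 0, frames [6, 9, 4, 5]
pos 9: 9: hit
pos 10: 4: hit
pos 11: 5: hit
pos 12: 4: hit
pos 13: 9: hit
pos 14: 0: fault, evict 6, frames [9, 4, 5, 0]
At position 14, page 6 is evicted.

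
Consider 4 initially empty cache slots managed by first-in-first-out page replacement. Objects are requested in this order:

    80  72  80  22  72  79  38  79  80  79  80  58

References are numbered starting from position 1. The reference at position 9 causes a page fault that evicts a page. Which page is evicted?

72

pos 1: 80: miss, frames [80]
pos 2: 72: miss, frames [80, 72]
pos 3: 80: hit
pos 4: 22: miss, frames [80, 72, 22]
pos 5: 72: hit
pos 6: 79: miss, frames [80, 72, 22, 79]
pos 7: 38: miss, evict 80, frames [72, 22, 79, 38]
pos 8: 79: hit
pos 9: 80: miss, evict 72, frames [22, 79, 38, 80]
At position 9, page 72 is evicted.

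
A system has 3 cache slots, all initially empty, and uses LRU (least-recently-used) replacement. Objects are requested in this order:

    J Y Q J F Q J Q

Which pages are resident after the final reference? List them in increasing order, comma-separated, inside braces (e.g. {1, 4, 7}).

J -> fault, frames {J}
Y -> fault, frames {J,Y}
Q -> fault, frames {J,Y,Q}
J -> hit
F -> fault, evict Y, frames {Q,J,F}
Q -> hit
J -> hit
Q -> hit

{F, J, Q}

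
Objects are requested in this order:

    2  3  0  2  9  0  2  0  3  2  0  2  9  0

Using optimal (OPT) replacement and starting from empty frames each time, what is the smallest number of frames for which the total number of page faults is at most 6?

f=1: 14 faults
f=2: 8 faults
f=3: 6 faults
f=4: 4 faults
Smallest f with faults ≤ 6 is 3.

3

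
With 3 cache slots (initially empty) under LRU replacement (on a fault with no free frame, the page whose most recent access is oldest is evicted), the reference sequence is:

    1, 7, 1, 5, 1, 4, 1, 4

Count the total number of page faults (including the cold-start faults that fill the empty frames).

4

1 → fault, frames (1)
7 → fault, frames (1 7)
1 → hit
5 → fault, frames (7 1 5)
1 → hit
4 → fault, evict 7, frames (5 1 4)
1 → hit
4 → hit
Page faults: 4.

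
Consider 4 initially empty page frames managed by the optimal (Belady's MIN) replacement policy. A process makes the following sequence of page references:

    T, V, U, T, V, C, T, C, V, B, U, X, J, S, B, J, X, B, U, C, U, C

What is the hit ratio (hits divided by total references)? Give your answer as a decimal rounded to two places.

T → fault, frames [T]
V → fault, frames [T, V]
U → fault, frames [T, V, U]
T → hit
V → hit
C → fault, frames [T, V, U, C]
T → hit
C → hit
V → hit
B → fault, evict V, frames [T, U, C, B]
U → hit
X → fault, evict T, frames [U, C, B, X]
J → fault, evict C, frames [U, B, X, J]
S → fault, evict U, frames [B, X, J, S]
B → hit
J → hit
X → hit
B → hit
U → fault, evict S, frames [B, X, J, U]
C → fault, evict J, frames [B, X, U, C]
U → hit
C → hit
Hits: 12 of 22 references → 12/22 = 0.5455.

0.55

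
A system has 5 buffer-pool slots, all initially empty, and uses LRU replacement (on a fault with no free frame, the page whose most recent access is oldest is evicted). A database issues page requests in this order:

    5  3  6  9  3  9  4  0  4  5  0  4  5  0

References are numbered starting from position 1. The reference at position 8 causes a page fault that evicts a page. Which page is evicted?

5

pos 1: 5: fault, frames {5}
pos 2: 3: fault, frames {5,3}
pos 3: 6: fault, frames {5,3,6}
pos 4: 9: fault, frames {5,3,6,9}
pos 5: 3: hit
pos 6: 9: hit
pos 7: 4: fault, frames {5,6,3,9,4}
pos 8: 0: fault, evict 5, frames {6,3,9,4,0}
At position 8, page 5 is evicted.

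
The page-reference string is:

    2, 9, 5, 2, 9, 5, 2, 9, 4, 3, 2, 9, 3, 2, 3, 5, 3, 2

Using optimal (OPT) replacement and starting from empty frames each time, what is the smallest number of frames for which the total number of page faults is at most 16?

2

f=1: 18 faults
f=2: 11 faults
f=3: 6 faults
f=4: 5 faults
f=5: 5 faults
Smallest f with faults ≤ 16 is 2.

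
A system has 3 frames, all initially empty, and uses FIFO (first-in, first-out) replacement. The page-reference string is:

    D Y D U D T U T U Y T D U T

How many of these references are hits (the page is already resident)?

D -> fault, frames (D)
Y -> fault, frames (D Y)
D -> hit
U -> fault, frames (D Y U)
D -> hit
T -> fault, evict D, frames (Y U T)
U -> hit
T -> hit
U -> hit
Y -> hit
T -> hit
D -> fault, evict Y, frames (U T D)
U -> hit
T -> hit
Hits: 9.

9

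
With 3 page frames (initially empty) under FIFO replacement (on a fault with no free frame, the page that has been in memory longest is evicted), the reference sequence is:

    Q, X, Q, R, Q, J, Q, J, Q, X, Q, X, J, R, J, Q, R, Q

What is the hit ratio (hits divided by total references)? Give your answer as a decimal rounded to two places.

Q → miss, frames {Q}
X → miss, frames {Q,X}
Q → hit
R → miss, frames {Q,X,R}
Q → hit
J → miss, evict Q, frames {X,R,J}
Q → miss, evict X, frames {R,J,Q}
J → hit
Q → hit
X → miss, evict R, frames {J,Q,X}
Q → hit
X → hit
J → hit
R → miss, evict J, frames {Q,X,R}
J → miss, evict Q, frames {X,R,J}
Q → miss, evict X, frames {R,J,Q}
R → hit
Q → hit
Hits: 9 of 18 references → 9/18 = 0.5000.

0.50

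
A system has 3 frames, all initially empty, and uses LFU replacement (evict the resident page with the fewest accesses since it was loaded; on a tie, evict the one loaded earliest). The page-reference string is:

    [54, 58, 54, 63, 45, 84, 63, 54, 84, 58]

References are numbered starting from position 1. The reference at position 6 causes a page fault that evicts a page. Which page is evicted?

pos 1: 54: fault, frames (54)
pos 2: 58: fault, frames (54 58)
pos 3: 54: hit
pos 4: 63: fault, frames (54 58 63)
pos 5: 45: fault, evict 58, frames (54 63 45)
pos 6: 84: fault, evict 63, frames (54 45 84)
At position 6, page 63 is evicted.

63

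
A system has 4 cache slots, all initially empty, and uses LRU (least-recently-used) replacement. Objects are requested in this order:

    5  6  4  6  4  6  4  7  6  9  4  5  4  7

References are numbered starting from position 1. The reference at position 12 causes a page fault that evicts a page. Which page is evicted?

7

pos 1: 5: fault, frames {5}
pos 2: 6: fault, frames {5,6}
pos 3: 4: fault, frames {5,6,4}
pos 4: 6: hit
pos 5: 4: hit
pos 6: 6: hit
pos 7: 4: hit
pos 8: 7: fault, frames {5,6,4,7}
pos 9: 6: hit
pos 10: 9: fault, evict 5, frames {4,7,6,9}
pos 11: 4: hit
pos 12: 5: fault, evict 7, frames {6,9,4,5}
At position 12, page 7 is evicted.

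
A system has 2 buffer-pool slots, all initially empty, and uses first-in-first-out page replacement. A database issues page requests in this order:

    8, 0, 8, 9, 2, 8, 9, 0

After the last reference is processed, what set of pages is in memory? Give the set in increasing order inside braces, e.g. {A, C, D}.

8: miss, frames {8}
0: miss, frames {8,0}
8: hit
9: miss, evict 8, frames {0,9}
2: miss, evict 0, frames {9,2}
8: miss, evict 9, frames {2,8}
9: miss, evict 2, frames {8,9}
0: miss, evict 8, frames {9,0}

{0, 9}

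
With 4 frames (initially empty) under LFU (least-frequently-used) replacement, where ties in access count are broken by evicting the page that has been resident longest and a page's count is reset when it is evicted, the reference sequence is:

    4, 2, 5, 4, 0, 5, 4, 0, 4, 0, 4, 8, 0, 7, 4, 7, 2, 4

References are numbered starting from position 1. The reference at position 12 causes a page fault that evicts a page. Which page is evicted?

2

pos 1: 4 → fault, frames {4}
pos 2: 2 → fault, frames {4,2}
pos 3: 5 → fault, frames {4,2,5}
pos 4: 4 → hit
pos 5: 0 → fault, frames {4,2,5,0}
pos 6: 5 → hit
pos 7: 4 → hit
pos 8: 0 → hit
pos 9: 4 → hit
pos 10: 0 → hit
pos 11: 4 → hit
pos 12: 8 → fault, evict 2, frames {4,5,0,8}
At position 12, page 2 is evicted.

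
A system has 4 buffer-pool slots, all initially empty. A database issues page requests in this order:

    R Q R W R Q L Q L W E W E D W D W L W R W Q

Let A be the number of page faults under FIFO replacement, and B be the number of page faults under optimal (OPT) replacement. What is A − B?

Under FIFO: F F . F . . F . . . F . . F . . . . . F F F → 9 faults.
Under OPT: F F . F . . F . . . F . . F . . . . . . . F → 7 faults.
A − B = 9 − 7 = 2.

2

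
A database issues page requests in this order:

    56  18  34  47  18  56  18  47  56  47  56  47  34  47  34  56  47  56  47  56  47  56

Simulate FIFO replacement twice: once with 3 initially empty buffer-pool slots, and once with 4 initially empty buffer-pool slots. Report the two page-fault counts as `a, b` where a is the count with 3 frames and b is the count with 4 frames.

9, 4

3 frames: F F F F . F F . . . . . F F . F . . . . . . → 9 faults.
4 frames: F F F F . . . . . . . . . . . . . . . . . . → 4 faults.
4 < 9: adding a frame reduced faults, as is typical.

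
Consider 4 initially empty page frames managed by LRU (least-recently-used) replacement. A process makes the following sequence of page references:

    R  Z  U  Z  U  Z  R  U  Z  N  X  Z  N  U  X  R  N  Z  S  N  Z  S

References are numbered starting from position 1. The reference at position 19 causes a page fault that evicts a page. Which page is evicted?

pos 1: R → fault, frames (R)
pos 2: Z → fault, frames (R Z)
pos 3: U → fault, frames (R Z U)
pos 4: Z → hit
pos 5: U → hit
pos 6: Z → hit
pos 7: R → hit
pos 8: U → hit
pos 9: Z → hit
pos 10: N → fault, frames (R U Z N)
pos 11: X → fault, evict R, frames (U Z N X)
pos 12: Z → hit
pos 13: N → hit
pos 14: U → hit
pos 15: X → hit
pos 16: R → fault, evict Z, frames (N U X R)
pos 17: N → hit
pos 18: Z → fault, evict U, frames (X R N Z)
pos 19: S → fault, evict X, frames (R N Z S)
At position 19, page X is evicted.

X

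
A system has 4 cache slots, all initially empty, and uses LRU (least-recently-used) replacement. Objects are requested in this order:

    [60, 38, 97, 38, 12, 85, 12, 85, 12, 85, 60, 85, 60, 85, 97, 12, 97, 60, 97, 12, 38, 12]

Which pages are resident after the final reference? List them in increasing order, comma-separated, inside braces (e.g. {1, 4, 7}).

{12, 38, 60, 97}

60 -> fault, frames {60}
38 -> fault, frames {60,38}
97 -> fault, frames {60,38,97}
38 -> hit
12 -> fault, frames {60,97,38,12}
85 -> fault, evict 60, frames {97,38,12,85}
12 -> hit
85 -> hit
12 -> hit
85 -> hit
60 -> fault, evict 97, frames {38,12,85,60}
85 -> hit
60 -> hit
85 -> hit
97 -> fault, evict 38, frames {12,60,85,97}
12 -> hit
97 -> hit
60 -> hit
97 -> hit
12 -> hit
38 -> fault, evict 85, frames {60,97,12,38}
12 -> hit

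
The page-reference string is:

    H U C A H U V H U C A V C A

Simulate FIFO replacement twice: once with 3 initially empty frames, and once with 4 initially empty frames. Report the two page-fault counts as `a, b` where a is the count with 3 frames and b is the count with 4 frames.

3 frames: F F F F F F F . . F F . . . → 9 faults.
4 frames: F F F F . . F F F F F F . . → 10 faults.
10 > 9: adding a frame increased faults — Belady's anomaly.

9, 10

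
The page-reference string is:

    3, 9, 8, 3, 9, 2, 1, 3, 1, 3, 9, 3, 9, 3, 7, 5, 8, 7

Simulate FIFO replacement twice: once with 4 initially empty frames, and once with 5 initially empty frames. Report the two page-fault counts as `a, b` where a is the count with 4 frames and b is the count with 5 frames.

4 frames: F F F . . F F F . . F . . . F F F . → 10 faults.
5 frames: F F F . . F F . . . . . . . F F . . → 7 faults.
7 < 10: adding a frame reduced faults, as is typical.

10, 7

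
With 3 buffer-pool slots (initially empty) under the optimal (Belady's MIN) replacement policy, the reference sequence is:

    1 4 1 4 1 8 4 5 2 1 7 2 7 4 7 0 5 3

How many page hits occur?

1: miss, frames [1]
4: miss, frames [1, 4]
1: hit
4: hit
1: hit
8: miss, frames [1, 4, 8]
4: hit
5: miss, evict 8, frames [1, 4, 5]
2: miss, evict 5, frames [1, 4, 2]
1: hit
7: miss, evict 1, frames [4, 2, 7]
2: hit
7: hit
4: hit
7: hit
0: miss, evict 7, frames [4, 2, 0]
5: miss, evict 0, frames [4, 2, 5]
3: miss, evict 5, frames [4, 2, 3]
Hits: 9.

9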